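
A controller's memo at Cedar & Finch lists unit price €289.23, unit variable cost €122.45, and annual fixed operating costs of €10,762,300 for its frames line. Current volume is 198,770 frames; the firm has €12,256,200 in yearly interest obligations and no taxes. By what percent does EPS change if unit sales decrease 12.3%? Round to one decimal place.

-40.2%

Total contribution margin = 198,770 × €166.78 = €33,150,860.60.
Operating income = contribution − fixed costs = €33,150,860.60 − €10,762,300 = €22,388,560.60.
Interest = €12,256,200.00, so EBIT − I = €10,132,360.60.
DCL = total CM / (EBIT − I) = €33,150,860.60 / €10,132,360.60 = 3.2718.
EPS therefore changes by 3.2718 × (-12.3%) = -40.2%.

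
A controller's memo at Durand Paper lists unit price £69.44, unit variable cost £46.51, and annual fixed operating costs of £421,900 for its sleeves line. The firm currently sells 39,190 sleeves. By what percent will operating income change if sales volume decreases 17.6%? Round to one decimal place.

-33.2%

At 39,190 units, contribution = 39,190 × £22.93 = £898,626.70.
EBIT = £898,626.70 − £421,900 = £476,726.70.
Degree of operating leverage = £898,626.70 / £476,726.70 = 1.8850.
So EBIT moves 1.8850 × (-17.6%) = -33.2%.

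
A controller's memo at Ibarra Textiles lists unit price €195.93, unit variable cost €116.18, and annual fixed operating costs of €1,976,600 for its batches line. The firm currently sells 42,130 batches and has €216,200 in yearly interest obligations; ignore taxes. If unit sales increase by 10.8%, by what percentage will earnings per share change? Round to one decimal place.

Total contribution margin = 42,130 × €79.75 = €3,359,867.50.
Operating income = contribution − fixed costs = €3,359,867.50 − €1,976,600 = €1,383,267.50.
Interest = €216,200.00, so EBIT − I = €1,167,067.50.
DCL = total CM / (EBIT − I) = €3,359,867.50 / €1,167,067.50 = 2.8789.
%ΔEPS = DCL × %ΔSales = 2.8789 × +10.8% = +31.1%.

+31.1%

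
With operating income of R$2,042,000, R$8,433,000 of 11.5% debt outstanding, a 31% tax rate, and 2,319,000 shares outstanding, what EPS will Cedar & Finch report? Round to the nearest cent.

R$0.32

Interest = R$969,795.00, so EBT = R$2,042,000 − R$969,795.00 = R$1,072,205.00.
After tax at 31%: net income = R$1,072,205.00 × 0.69 = R$739,821.45.
Per share: R$739,821.45 / 2,319,000 shares = R$0.32.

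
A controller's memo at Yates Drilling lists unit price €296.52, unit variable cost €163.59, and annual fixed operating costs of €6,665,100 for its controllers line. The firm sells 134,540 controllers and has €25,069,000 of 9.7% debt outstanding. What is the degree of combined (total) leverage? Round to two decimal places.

2.04

Total contribution margin = 134,540 × €132.93 = €17,884,402.20.
Subtracting fixed costs: EBIT = €17,884,402.20 − €6,665,100 = €11,219,302.20. Interest = €2,431,693.00.
DOL = €17,884,402.20 ÷ €11,219,302.20 = 1.5941; DFL = €11,219,302.20 ÷ €8,787,609.20 = 1.2767.
DCL = DOL × DFL = 1.5941 × 1.2767 = 2.0352.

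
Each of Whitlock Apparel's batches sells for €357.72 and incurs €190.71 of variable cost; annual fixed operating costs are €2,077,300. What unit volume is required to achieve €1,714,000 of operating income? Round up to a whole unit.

Each unit contributes €357.72 − €190.71 = €167.01.
Need Q such that Q × €167.01 − €2,077,300 = €1,714,000, i.e. Q = €3,791,300 / €167.01 = 22,701.04 → 22,702.

22,702 batches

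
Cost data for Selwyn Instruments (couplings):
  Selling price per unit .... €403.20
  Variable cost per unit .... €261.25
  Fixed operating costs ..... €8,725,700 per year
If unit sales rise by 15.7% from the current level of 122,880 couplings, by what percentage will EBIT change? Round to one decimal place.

Total contribution margin = 122,880 × €141.95 = €17,442,816.00.
EBIT = €17,442,816.00 − €8,725,700 = €8,717,116.00.
Degree of operating leverage = €17,442,816.00 / €8,717,116.00 = 2.0010.
So EBIT moves 2.0010 × (+15.7%) = +31.4%.

+31.4%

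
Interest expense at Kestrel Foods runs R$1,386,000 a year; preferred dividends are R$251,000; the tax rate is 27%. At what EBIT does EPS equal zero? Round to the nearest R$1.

Grossing the preferred dividend up to pre-tax terms: R$251,000 / (1 − 0.27) = R$343,835.62.
Financial break-even EBIT = interest + D_p ÷ (1 − t) = R$1,386,000 + R$343,835.62 = R$1,729,835.62.

R$1,729,836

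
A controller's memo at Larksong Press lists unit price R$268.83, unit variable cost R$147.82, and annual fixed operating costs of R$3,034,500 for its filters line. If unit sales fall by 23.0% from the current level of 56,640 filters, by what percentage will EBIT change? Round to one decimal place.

-41.3%

At 56,640 units, contribution = 56,640 × R$121.01 = R$6,854,006.40.
Operating income = contribution − fixed costs = R$6,854,006.40 − R$3,034,500 = R$3,819,506.40.
Degree of operating leverage = R$6,854,006.40 / R$3,819,506.40 = 1.7945.
%ΔEBIT = DOL × %ΔSales = 1.7945 × -23.0% = -41.3%.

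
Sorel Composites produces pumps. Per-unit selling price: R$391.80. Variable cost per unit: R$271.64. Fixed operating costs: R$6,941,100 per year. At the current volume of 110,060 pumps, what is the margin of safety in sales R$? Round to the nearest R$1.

Contribution margin per unit = R$391.80 − R$271.64 = R$120.16. Break-even units = R$6,941,100 ÷ R$120.16 = 57,765.48; break-even revenue = 57,765.48 × R$391.80 = R$22,632,514.81.
Current sales = 110,060 × R$391.80 = R$43,121,508.00.
Margin of safety = R$43,121,508.00 − R$22,632,514.81 = R$20,488,993.

R$20,488,993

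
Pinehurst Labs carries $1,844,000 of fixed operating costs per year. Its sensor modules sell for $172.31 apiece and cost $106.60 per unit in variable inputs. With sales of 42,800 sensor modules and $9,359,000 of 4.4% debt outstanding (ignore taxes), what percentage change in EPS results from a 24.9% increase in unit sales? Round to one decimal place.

Contribution at this volume is 42,800 × $65.71 = $2,812,388.00.
EBIT = $2,812,388.00 − $1,844,000 = $968,388.00.
Interest = $411,796.00, so EBIT − I = $556,592.00.
Degree of combined leverage = contribution ÷ (EBIT − I) = $2,812,388.00 ÷ $556,592.00 = 5.0529.
EPS therefore changes by 5.0529 × (+24.9%) = +125.8%.

+125.8%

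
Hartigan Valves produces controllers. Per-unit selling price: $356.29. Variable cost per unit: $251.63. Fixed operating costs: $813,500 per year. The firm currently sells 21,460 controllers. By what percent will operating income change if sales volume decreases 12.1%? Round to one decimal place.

Total contribution margin = 21,460 × $104.66 = $2,246,003.60.
EBIT = $2,246,003.60 − $813,500 = $1,432,503.60.
DOL = contribution ÷ EBIT = $2,246,003.60 ÷ $1,432,503.60 = 1.5679.
So EBIT moves 1.5679 × (-12.1%) = -19.0%.

-19.0%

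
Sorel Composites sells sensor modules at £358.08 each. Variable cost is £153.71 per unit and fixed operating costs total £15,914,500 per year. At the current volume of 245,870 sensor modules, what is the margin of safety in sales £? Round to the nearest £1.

£60,157,075

Contribution margin per unit = £358.08 − £153.71 = £204.37. Break-even units = £15,914,500 ÷ £204.37 = 77,871.02; break-even revenue = 77,871.02 × £358.08 = £27,884,054.22.
Actual sales revenue = 245,870 × £358.08 = £88,041,129.60.
Margin of safety = £88,041,129.60 − £27,884,054.22 = £60,157,075.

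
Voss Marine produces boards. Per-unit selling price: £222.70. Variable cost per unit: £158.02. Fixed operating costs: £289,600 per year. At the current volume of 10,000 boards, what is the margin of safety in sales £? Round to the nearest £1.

£1,229,877

Unit CM = price − variable cost = £222.70 − £158.02 = £64.68. Break-even units = £289,600 ÷ £64.68 = 4,477.43; break-even revenue = 4,477.43 × £222.70 = £997,123.07.
Actual sales revenue = 10,000 × £222.70 = £2,227,000.00.
Margin of safety = £2,227,000.00 − £997,123.07 = £1,229,877.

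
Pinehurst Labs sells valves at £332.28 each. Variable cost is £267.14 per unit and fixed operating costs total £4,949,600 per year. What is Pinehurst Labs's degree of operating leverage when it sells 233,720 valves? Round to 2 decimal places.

Contribution at this volume is 233,720 × £65.14 = £15,224,520.80.
Subtracting fixed costs: EBIT = £15,224,520.80 − £4,949,600 = £10,274,920.80.
Degree of operating leverage = £15,224,520.80 / £10,274,920.80 = 1.4817.

1.48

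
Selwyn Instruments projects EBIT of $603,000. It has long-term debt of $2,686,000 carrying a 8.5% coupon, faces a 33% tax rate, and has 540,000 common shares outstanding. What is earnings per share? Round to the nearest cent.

$0.46

Pre-tax income = $603,000 − $228,310.00 = $374,690.00.
Net income = $374,690.00 × (1 − 0.33) = $251,042.30.
EPS = $251,042.30 ÷ 540,000 = $0.46.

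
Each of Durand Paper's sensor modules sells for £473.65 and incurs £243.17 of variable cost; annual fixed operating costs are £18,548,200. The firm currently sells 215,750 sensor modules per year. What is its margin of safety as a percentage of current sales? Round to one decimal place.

62.7%

Unit CM = price − variable cost = £473.65 − £243.17 = £230.48. Break-even units = £18,548,200 ÷ £230.48 = 80,476.40; break-even revenue = 80,476.40 × £473.65 = £38,117,645.48.
Actual sales revenue = 215,750 × £473.65 = £102,189,987.50.
Margin of safety = (£102,189,987.50 − £38,117,645.48) ÷ £102,189,987.50 = 62.7%.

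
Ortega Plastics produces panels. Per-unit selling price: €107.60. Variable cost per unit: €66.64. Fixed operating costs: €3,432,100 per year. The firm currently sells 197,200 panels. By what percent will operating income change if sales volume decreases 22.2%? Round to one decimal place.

-38.6%

Total contribution margin = 197,200 × €40.96 = €8,077,312.00.
EBIT = €8,077,312.00 − €3,432,100 = €4,645,212.00.
So DOL = total CM / EBIT = €8,077,312.00 / €4,645,212.00 = 1.7388.
Operating income changes by 1.7388 × -22.2% = -38.6%.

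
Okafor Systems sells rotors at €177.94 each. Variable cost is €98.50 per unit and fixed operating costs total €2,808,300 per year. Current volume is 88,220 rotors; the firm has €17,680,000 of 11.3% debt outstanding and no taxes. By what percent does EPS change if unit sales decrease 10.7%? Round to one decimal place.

-34.1%

Contribution at this volume is 88,220 × €79.44 = €7,008,196.80.
Subtracting fixed costs: EBIT = €7,008,196.80 − €2,808,300 = €4,199,896.80.
Interest = €1,997,840.00, so EBIT − I = €2,202,056.80.
DCL = total CM / (EBIT − I) = €7,008,196.80 / €2,202,056.80 = 3.1826.
%ΔEPS = DCL × %ΔSales = 3.1826 × -10.7% = -34.1%.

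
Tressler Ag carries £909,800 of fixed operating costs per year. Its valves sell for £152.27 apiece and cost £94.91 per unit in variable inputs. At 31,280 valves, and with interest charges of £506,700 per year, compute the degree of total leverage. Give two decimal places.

At 31,280 units, contribution = 31,280 × £57.36 = £1,794,220.80.
Subtracting fixed costs: EBIT = £1,794,220.80 − £909,800 = £884,420.80. Interest = £506,700.00, so EBIT − I = £377,720.80.
DCL = contribution ÷ (EBIT − I) = £1,794,220.80 ÷ £377,720.80 = 4.7501.

4.75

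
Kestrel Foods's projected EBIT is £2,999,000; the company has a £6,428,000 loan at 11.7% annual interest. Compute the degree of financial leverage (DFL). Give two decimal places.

Interest = £752,076.00.
DFL = EBIT ÷ (EBIT − I) = £2,999,000 ÷ (£2,999,000 − £752,076.00) = £2,999,000 ÷ £2,246,924.00 = 1.3347.

1.33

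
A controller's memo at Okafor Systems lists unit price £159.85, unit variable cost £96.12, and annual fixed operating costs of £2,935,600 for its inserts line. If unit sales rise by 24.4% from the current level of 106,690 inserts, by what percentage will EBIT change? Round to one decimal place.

+42.9%

Contribution at this volume is 106,690 × £63.73 = £6,799,353.70.
Subtracting fixed costs: EBIT = £6,799,353.70 − £2,935,600 = £3,863,753.70.
DOL = contribution ÷ EBIT = £6,799,353.70 ÷ £3,863,753.70 = 1.7598.
%ΔEBIT = DOL × %ΔSales = 1.7598 × +24.4% = +42.9%.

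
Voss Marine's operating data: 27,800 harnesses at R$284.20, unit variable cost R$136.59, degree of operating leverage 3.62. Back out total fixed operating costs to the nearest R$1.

Contribution at this volume is 27,800 × R$147.61 = R$4,103,558.00.
DOL = contribution / EBIT, so EBIT = R$4,103,558.00 / 3.62 = R$1,133,579.56.
Fixed costs = CM − EBIT = R$4,103,558.00 − R$1,133,579.56 = R$2,969,978.

R$2,969,978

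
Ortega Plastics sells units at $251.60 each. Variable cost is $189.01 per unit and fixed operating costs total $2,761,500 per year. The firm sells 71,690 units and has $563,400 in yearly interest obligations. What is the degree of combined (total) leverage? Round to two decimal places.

3.86

Total contribution margin = 71,690 × $62.59 = $4,487,077.10.
EBIT = $4,487,077.10 − $2,761,500 = $1,725,577.10. Interest = $563,400.00, so EBIT − I = $1,162,177.10.
DCL = contribution ÷ (EBIT − I) = $4,487,077.10 ÷ $1,162,177.10 = 3.8609.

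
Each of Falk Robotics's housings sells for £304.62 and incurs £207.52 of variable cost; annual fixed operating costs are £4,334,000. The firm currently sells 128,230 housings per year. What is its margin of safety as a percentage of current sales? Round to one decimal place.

65.2%

Each unit contributes £304.62 − £207.52 = £97.10. Break-even units = £4,334,000 ÷ £97.10 = 44,634.40; break-even revenue = 44,634.40 × £304.62 = £13,596,530.18.
Actual sales revenue = 128,230 × £304.62 = £39,061,422.60.
Margin of safety = (£39,061,422.60 − £13,596,530.18) ÷ £39,061,422.60 = 65.2%.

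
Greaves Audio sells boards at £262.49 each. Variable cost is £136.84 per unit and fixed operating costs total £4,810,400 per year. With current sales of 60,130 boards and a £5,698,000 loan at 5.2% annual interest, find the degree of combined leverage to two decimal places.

Contribution at this volume is 60,130 × £125.65 = £7,555,334.50.
EBIT = £7,555,334.50 − £4,810,400 = £2,744,934.50. Interest = £296,296.00.
DOL = £7,555,334.50 ÷ £2,744,934.50 = 2.7525; DFL = £2,744,934.50 ÷ £2,448,638.50 = 1.1210.
DCL = DOL × DFL = 2.7525 × 1.1210 = 3.0856.

3.09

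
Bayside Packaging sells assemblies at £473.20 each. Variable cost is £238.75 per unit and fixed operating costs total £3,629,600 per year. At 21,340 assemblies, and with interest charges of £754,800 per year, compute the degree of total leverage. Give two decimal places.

At 21,340 units, contribution = 21,340 × £234.45 = £5,003,163.00.
EBIT = £5,003,163.00 − £3,629,600 = £1,373,563.00. Interest = £754,800.00, so EBIT − I = £618,763.00.
Degree of total leverage = total CM / (EBIT − interest) = £5,003,163.00 / £618,763.00 = 8.0858.

8.09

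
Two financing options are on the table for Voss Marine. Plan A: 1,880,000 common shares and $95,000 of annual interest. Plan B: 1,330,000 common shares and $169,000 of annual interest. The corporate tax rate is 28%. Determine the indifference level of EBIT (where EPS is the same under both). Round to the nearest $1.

$347,945

Set EPS_A = EPS_B: (EBIT − $95,000)(1 − 0.28) ÷ 1,880,000 = (EBIT − $169,000)(1 − 0.28) ÷ 1,330,000.
Cancelling (1 − t) and cross-multiplying: 1,330,000·(EBIT − 95,000) = 1,880,000·(EBIT − 169,000).
EBIT × (1,880,000 − 1,330,000) = 169,000 × 1,880,000 − 95,000 × 1,330,000 = 191,370,000,000, so EBIT = 191,370,000,000 ÷ 550,000 = 347,945.45.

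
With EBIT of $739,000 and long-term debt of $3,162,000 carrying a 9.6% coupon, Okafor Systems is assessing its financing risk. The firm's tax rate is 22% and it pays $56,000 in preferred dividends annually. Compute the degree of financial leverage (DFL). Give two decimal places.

Interest = $303,552.00.
Preferred dividends grossed up pre-tax: $56,000 / (1 − 0.22) = $71,794.87.
DFL = EBIT ÷ [EBIT − I − D_p/(1−t)] = $739,000 ÷ [$739,000 − $303,552.00 − $71,794.87] = $739,000 ÷ $363,653.13 = 2.0322.

2.03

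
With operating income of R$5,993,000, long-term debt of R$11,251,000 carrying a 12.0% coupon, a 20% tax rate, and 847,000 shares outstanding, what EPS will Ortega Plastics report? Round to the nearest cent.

Interest = R$1,350,120.00, so EBT = R$5,993,000 − R$1,350,120.00 = R$4,642,880.00.
After tax at 20%: net income = R$4,642,880.00 × 0.80 = R$3,714,304.00.
EPS = R$3,714,304.00 ÷ 847,000 = R$4.39.

R$4.39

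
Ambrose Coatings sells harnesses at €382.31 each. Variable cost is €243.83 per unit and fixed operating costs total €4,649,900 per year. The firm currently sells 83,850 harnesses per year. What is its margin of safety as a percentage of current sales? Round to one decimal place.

Each unit contributes €382.31 − €243.83 = €138.48. Break-even units = €4,649,900 ÷ €138.48 = 33,578.13; break-even revenue = 33,578.13 × €382.31 = €12,837,256.42.
Actual sales revenue = 83,850 × €382.31 = €32,056,693.50.
Margin of safety = (€32,056,693.50 − €12,837,256.42) ÷ €32,056,693.50 = 60.0%.

60.0%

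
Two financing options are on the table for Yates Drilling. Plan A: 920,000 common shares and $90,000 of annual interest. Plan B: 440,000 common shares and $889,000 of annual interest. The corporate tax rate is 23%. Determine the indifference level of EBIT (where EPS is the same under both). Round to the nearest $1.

$1,621,417

Set EPS_A = EPS_B: (EBIT − $90,000)(1 − 0.23) ÷ 920,000 = (EBIT − $889,000)(1 − 0.23) ÷ 440,000.
Cancelling (1 − t) and cross-multiplying: 440,000·(EBIT − 90,000) = 920,000·(EBIT − 889,000).
EBIT × (920,000 − 440,000) = 889,000 × 920,000 − 90,000 × 440,000 = 778,280,000,000, so EBIT = 778,280,000,000 ÷ 480,000 = 1,621,416.67.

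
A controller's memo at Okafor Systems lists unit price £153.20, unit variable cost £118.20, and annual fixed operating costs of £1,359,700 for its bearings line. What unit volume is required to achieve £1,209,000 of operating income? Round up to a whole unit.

73,392 bearings

Contribution margin per unit = £153.20 − £118.20 = £35.00.
Units = (FC + target) / CM = (£1,359,700 + £1,209,000) / £35.00 = 73,391.43, so 73,392 bearings.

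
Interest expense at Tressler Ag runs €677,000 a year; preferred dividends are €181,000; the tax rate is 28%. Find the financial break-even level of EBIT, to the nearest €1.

Preferred dividends are paid after tax, so their pre-tax equivalent is €181,000 ÷ (1 − 0.28) = €251,388.89.
EPS = 0 when EBIT covers interest plus the pre-tax preferred burden: €677,000 + €251,388.89 = €928,388.89.

€928,389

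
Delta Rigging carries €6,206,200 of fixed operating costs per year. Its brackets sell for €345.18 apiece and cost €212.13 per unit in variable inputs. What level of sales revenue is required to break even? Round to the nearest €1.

Contribution margin per unit = €345.18 − €212.13 = €133.05, a CM ratio of €133.05 ÷ €345.18 = 0.3855.
Break-even sales = FC ÷ CM ratio = €6,206,200 × €345.18 / €133.05 = €16,101,136.

€16,101,136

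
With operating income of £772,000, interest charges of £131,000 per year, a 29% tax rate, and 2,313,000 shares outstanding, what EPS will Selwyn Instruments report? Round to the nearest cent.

£0.20

Pre-tax income = £772,000 − £131,000.00 = £641,000.00.
After tax at 29%: net income = £641,000.00 × 0.71 = £455,110.00.
EPS = £455,110.00 ÷ 2,313,000 = £0.20.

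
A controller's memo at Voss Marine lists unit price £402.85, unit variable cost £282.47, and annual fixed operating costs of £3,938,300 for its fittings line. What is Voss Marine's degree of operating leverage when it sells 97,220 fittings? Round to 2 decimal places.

1.51

Contribution at this volume is 97,220 × £120.38 = £11,703,343.60.
Subtracting fixed costs: EBIT = £11,703,343.60 − £3,938,300 = £7,765,043.60.
So DOL = total CM / EBIT = £11,703,343.60 / £7,765,043.60 = 1.5072.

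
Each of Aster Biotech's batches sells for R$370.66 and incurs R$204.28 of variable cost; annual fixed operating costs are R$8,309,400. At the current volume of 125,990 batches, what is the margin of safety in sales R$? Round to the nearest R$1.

R$28,187,840

Unit CM = price − variable cost = R$370.66 − R$204.28 = R$166.38. Break-even units = R$8,309,400 ÷ R$166.38 = 49,942.30; break-even revenue = 49,942.30 × R$370.66 = R$18,511,613.20.
Actual sales revenue = 125,990 × R$370.66 = R$46,699,453.40.
Margin of safety = R$46,699,453.40 − R$18,511,613.20 = R$28,187,840.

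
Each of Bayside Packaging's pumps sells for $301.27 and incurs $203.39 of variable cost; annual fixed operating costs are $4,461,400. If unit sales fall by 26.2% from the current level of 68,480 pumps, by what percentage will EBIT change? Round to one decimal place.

-78.3%

At 68,480 units, contribution = 68,480 × $97.88 = $6,702,822.40.
Operating income = contribution − fixed costs = $6,702,822.40 − $4,461,400 = $2,241,422.40.
So DOL = total CM / EBIT = $6,702,822.40 / $2,241,422.40 = 2.9904.
So EBIT moves 2.9904 × (-26.2%) = -78.3%.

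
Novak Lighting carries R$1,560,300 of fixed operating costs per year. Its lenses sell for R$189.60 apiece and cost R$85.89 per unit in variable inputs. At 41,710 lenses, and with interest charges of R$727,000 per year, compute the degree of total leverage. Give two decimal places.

2.12

Contribution at this volume is 41,710 × R$103.71 = R$4,325,744.10.
EBIT = R$4,325,744.10 − R$1,560,300 = R$2,765,444.10. Interest = R$727,000.00, so EBIT − I = R$2,038,444.10.
Degree of total leverage = total CM / (EBIT − interest) = R$4,325,744.10 / R$2,038,444.10 = 2.1221.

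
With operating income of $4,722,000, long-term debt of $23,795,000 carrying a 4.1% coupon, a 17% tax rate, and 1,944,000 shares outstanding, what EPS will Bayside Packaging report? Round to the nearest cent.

$1.60

Pre-tax income = $4,722,000 − $975,595.00 = $3,746,405.00.
After tax at 17%: net income = $3,746,405.00 × 0.83 = $3,109,516.15.
EPS = $3,109,516.15 ÷ 1,944,000 = $1.60.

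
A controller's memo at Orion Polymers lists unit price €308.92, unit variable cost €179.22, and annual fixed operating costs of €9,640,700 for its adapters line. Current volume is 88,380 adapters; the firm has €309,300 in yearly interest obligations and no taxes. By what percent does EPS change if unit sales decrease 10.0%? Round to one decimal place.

At 88,380 units, contribution = 88,380 × €129.70 = €11,462,886.00.
Subtracting fixed costs: EBIT = €11,462,886.00 − €9,640,700 = €1,822,186.00.
Interest = €309,300.00, so EBIT − I = €1,512,886.00.
Degree of combined leverage = contribution ÷ (EBIT − I) = €11,462,886.00 ÷ €1,512,886.00 = 7.5768.
EPS therefore changes by 7.5768 × (-10.0%) = -75.8%.

-75.8%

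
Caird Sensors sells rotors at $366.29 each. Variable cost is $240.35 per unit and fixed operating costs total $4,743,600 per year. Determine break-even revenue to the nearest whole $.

$13,796,516

CM per unit = $366.29 − $240.35 = $125.94; CM ratio = $125.94 / $366.29 = 0.3438.
Break-even revenue = fixed costs × price ÷ CM = $4,743,600 × $366.29 ÷ $125.94 = $13,796,516.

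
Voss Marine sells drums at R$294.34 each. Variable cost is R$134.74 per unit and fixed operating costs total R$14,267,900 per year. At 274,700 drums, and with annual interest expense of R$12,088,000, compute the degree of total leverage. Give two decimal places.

2.51

At 274,700 units, contribution = 274,700 × R$159.60 = R$43,842,120.00.
Operating income = contribution − fixed costs = R$43,842,120.00 − R$14,267,900 = R$29,574,220.00. Interest = R$12,088,000.00, so EBIT − I = R$17,486,220.00.
DCL = contribution ÷ (EBIT − I) = R$43,842,120.00 ÷ R$17,486,220.00 = 2.5072.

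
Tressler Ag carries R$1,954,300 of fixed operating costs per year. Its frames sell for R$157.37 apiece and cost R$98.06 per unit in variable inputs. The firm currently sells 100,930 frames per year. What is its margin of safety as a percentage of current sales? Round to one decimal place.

67.4%

Each unit contributes R$157.37 − R$98.06 = R$59.31. Break-even units = R$1,954,300 ÷ R$59.31 = 32,950.60; break-even revenue = 32,950.60 × R$157.37 = R$5,185,435.69.
Current sales = 100,930 × R$157.37 = R$15,883,354.10.
Margin of safety = (R$15,883,354.10 − R$5,185,435.69) ÷ R$15,883,354.10 = 67.4%.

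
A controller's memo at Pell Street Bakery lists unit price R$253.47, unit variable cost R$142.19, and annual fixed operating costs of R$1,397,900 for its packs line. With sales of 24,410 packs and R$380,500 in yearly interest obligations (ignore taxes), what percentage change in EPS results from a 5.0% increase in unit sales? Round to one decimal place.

+14.5%

Contribution at this volume is 24,410 × R$111.28 = R$2,716,344.80.
Operating income = contribution − fixed costs = R$2,716,344.80 − R$1,397,900 = R$1,318,444.80.
Interest = R$380,500.00, so EBIT − I = R$937,944.80.
DCL = total CM / (EBIT − I) = R$2,716,344.80 / R$937,944.80 = 2.8961.
EPS therefore changes by 2.8961 × (+5.0%) = +14.5%.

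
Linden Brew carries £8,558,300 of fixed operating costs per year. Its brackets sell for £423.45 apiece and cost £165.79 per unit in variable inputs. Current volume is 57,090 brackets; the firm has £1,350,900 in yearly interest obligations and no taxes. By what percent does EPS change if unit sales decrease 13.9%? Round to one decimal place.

-42.6%

At 57,090 units, contribution = 57,090 × £257.66 = £14,709,809.40.
EBIT = £14,709,809.40 − £8,558,300 = £6,151,509.40.
Interest = £1,350,900.00, so EBIT − I = £4,800,609.40.
DCL = total CM / (EBIT − I) = £14,709,809.40 / £4,800,609.40 = 3.0642.
%ΔEPS = DCL × %ΔSales = 3.0642 × -13.9% = -42.6%.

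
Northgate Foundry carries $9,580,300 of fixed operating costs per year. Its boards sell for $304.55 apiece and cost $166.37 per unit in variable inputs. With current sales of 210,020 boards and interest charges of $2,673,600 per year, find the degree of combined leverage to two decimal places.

At 210,020 units, contribution = 210,020 × $138.18 = $29,020,563.60.
Subtracting fixed costs: EBIT = $29,020,563.60 − $9,580,300 = $19,440,263.60. Interest = $2,673,600.00.
DOL = $29,020,563.60 ÷ $19,440,263.60 = 1.4928; DFL = $19,440,263.60 ÷ $16,766,663.60 = 1.1595.
Combined leverage = 1.4928 × 1.1595 = 1.7309.

1.73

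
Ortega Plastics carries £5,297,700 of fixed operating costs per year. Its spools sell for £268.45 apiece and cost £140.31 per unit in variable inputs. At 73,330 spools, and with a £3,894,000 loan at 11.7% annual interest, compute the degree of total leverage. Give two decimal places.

2.58

Contribution at this volume is 73,330 × £128.14 = £9,396,506.20.
Subtracting fixed costs: EBIT = £9,396,506.20 − £5,297,700 = £4,098,806.20. Interest = £455,598.00.
DOL = £9,396,506.20 ÷ £4,098,806.20 = 2.2925; DFL = £4,098,806.20 ÷ £3,643,208.20 = 1.1251.
Combined leverage = 2.2925 × 1.1251 = 2.5793.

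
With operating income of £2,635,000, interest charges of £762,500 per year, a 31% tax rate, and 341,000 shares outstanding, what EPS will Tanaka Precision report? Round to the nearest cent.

Pre-tax income = £2,635,000 − £762,500.00 = £1,872,500.00.
Net income = £1,872,500.00 × (1 − 0.31) = £1,292,025.00.
Per share: £1,292,025.00 / 341,000 shares = £3.79.

£3.79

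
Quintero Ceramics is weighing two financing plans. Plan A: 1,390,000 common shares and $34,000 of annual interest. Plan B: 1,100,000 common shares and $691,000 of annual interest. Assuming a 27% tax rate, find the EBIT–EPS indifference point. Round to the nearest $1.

$3,183,069

Set EPS_A = EPS_B: (EBIT − $34,000)(1 − 0.27) ÷ 1,390,000 = (EBIT − $691,000)(1 − 0.27) ÷ 1,100,000.
Cancelling (1 − t) and cross-multiplying: 1,100,000·(EBIT − 34,000) = 1,390,000·(EBIT − 691,000).
Solving, EBIT = (691,000·1,390,000 − 34,000·1,100,000) / (1,390,000 − 1,100,000) = 923,090,000,000 / 290,000 = 3,183,068.97.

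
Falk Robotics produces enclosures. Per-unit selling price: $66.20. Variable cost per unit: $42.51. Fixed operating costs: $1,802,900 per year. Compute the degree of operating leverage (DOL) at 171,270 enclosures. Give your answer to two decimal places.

1.80

Contribution at this volume is 171,270 × $23.69 = $4,057,386.30.
Subtracting fixed costs: EBIT = $4,057,386.30 − $1,802,900 = $2,254,486.30.
Degree of operating leverage = $4,057,386.30 / $2,254,486.30 = 1.7997.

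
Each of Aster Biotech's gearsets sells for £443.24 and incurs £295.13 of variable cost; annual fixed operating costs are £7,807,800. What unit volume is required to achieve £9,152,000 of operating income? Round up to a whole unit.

Unit CM = price − variable cost = £443.24 − £295.13 = £148.11.
Need Q such that Q × £148.11 − £7,807,800 = £9,152,000, i.e. Q = £16,959,800 / £148.11 = 114,508.14 → 114,509.

114,509 gearsets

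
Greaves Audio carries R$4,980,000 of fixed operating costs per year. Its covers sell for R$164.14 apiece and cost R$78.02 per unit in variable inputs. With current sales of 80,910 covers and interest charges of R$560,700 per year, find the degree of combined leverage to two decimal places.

4.88

Contribution at this volume is 80,910 × R$86.12 = R$6,967,969.20.
EBIT = R$6,967,969.20 − R$4,980,000 = R$1,987,969.20. Interest = R$560,700.00.
DOL = R$6,967,969.20 ÷ R$1,987,969.20 = 3.5051; DFL = R$1,987,969.20 ÷ R$1,427,269.20 = 1.3928.
Combined leverage = 3.5051 × 1.3928 = 4.8819.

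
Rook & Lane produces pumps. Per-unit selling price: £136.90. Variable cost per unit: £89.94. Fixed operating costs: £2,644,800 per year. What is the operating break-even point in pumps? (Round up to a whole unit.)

Each unit contributes £136.90 − £89.94 = £46.96.
Break-even volume = fixed costs ÷ CM per unit = £2,644,800 ÷ £46.96 = 56,320.27, so 56,321 pumps.

56,321 pumps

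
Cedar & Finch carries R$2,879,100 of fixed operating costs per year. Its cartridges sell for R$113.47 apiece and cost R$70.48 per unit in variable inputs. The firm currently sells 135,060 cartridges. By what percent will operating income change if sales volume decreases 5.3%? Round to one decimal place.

-10.5%

Contribution at this volume is 135,060 × R$42.99 = R$5,806,229.40.
EBIT = R$5,806,229.40 − R$2,879,100 = R$2,927,129.40.
DOL = contribution ÷ EBIT = R$5,806,229.40 ÷ R$2,927,129.40 = 1.9836.
So EBIT moves 1.9836 × (-5.3%) = -10.5%.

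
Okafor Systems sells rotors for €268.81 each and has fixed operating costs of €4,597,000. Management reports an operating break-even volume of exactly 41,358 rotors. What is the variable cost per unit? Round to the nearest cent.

Contribution per unit must be FC / Q = €4,597,000 / 41,358 = €111.1514.
Variable cost per unit = €268.81 − €111.1514 = €157.66.

€157.66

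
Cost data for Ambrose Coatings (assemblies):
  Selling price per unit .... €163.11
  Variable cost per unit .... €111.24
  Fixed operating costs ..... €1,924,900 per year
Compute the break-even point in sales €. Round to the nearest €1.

€6,053,026

CM per unit = €163.11 − €111.24 = €51.87; CM ratio = €51.87 / €163.11 = 0.3180.
Break-even sales = FC ÷ CM ratio = €1,924,900 × €163.11 / €51.87 = €6,053,026.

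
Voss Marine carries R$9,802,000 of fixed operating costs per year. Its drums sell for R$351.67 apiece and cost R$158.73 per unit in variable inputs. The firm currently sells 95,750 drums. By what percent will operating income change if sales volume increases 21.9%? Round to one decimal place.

+46.7%

Contribution at this volume is 95,750 × R$192.94 = R$18,474,005.00.
Operating income = contribution − fixed costs = R$18,474,005.00 − R$9,802,000 = R$8,672,005.00.
DOL = contribution ÷ EBIT = R$18,474,005.00 ÷ R$8,672,005.00 = 2.1303.
%ΔEBIT = DOL × %ΔSales = 2.1303 × +21.9% = +46.7%.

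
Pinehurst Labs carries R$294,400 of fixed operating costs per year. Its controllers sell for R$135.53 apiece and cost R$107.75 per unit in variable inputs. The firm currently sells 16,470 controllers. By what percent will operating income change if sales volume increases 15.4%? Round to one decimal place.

+43.2%

At 16,470 units, contribution = 16,470 × R$27.78 = R$457,536.60.
Subtracting fixed costs: EBIT = R$457,536.60 − R$294,400 = R$163,136.60.
So DOL = total CM / EBIT = R$457,536.60 / R$163,136.60 = 2.8046.
Operating income changes by 2.8046 × +15.4% = +43.2%.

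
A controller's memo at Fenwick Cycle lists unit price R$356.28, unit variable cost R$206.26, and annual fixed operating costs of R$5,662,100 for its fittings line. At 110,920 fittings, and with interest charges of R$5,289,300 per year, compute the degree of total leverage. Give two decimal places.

2.93

At 110,920 units, contribution = 110,920 × R$150.02 = R$16,640,218.40.
EBIT = R$16,640,218.40 − R$5,662,100 = R$10,978,118.40. Interest = R$5,289,300.00, so EBIT − I = R$5,688,818.40.
DCL = contribution ÷ (EBIT − I) = R$16,640,218.40 ÷ R$5,688,818.40 = 2.9251.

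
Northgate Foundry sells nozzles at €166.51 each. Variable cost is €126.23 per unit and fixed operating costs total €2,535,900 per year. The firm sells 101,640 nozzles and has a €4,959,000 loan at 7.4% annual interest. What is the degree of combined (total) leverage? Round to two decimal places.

3.44

Total contribution margin = 101,640 × €40.28 = €4,094,059.20.
Operating income = contribution − fixed costs = €4,094,059.20 − €2,535,900 = €1,558,159.20. Interest = €366,966.00.
DOL = €4,094,059.20 ÷ €1,558,159.20 = 2.6275; DFL = €1,558,159.20 ÷ €1,191,193.20 = 1.3081.
Combined leverage = 2.6275 × 1.3081 = 3.4370.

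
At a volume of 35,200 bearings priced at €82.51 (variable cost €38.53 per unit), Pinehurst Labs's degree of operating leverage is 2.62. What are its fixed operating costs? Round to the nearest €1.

€957,220

At 35,200 units, contribution = 35,200 × €43.98 = €1,548,096.00.
Since DOL = CM ÷ EBIT, EBIT = €1,548,096.00 ÷ 2.62 = €590,876.34.
And FC = contribution − EBIT = €1,548,096.00 − €590,876.34 = €957,220.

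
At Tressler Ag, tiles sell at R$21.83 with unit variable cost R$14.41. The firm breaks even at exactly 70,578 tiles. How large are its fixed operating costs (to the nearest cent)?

R$523,688.76

Unit CM = price − variable cost = R$21.83 − R$14.41 = R$7.42.
Fixed costs = break-even units × CM = 70,578 × R$7.42 = R$523,688.76.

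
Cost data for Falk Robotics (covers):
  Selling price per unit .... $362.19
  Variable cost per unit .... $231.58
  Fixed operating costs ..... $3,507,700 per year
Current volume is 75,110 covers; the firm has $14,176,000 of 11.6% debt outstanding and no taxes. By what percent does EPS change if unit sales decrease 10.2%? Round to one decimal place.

At 75,110 units, contribution = 75,110 × $130.61 = $9,810,117.10.
Subtracting fixed costs: EBIT = $9,810,117.10 − $3,507,700 = $6,302,417.10.
Interest = $1,644,416.00, so EBIT − I = $4,658,001.10.
DCL = total CM / (EBIT − I) = $9,810,117.10 / $4,658,001.10 = 2.1061.
%ΔEPS = DCL × %ΔSales = 2.1061 × -10.2% = -21.5%.

-21.5%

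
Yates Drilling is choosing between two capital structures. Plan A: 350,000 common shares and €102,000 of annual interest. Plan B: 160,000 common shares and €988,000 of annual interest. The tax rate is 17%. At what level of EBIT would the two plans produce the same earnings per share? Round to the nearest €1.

Set EPS_A = EPS_B: (EBIT − €102,000)(1 − 0.17) ÷ 350,000 = (EBIT − €988,000)(1 − 0.17) ÷ 160,000.
The (1 − t) factor cancels: (EBIT − 102,000) × 160,000 = (EBIT − 988,000) × 350,000.
Solving, EBIT = (988,000·350,000 − 102,000·160,000) / (350,000 − 160,000) = 329,480,000,000 / 190,000 = 1,734,105.26.

€1,734,105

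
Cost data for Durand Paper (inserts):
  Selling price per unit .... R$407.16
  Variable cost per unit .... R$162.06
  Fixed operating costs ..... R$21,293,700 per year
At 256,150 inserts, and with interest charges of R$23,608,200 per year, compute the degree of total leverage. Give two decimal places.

3.51

Total contribution margin = 256,150 × R$245.10 = R$62,782,365.00.
Operating income = contribution − fixed costs = R$62,782,365.00 − R$21,293,700 = R$41,488,665.00. Interest = R$23,608,200.00.
DOL = R$62,782,365.00 ÷ R$41,488,665.00 = 1.5132; DFL = R$41,488,665.00 ÷ R$17,880,465.00 = 2.3203.
DCL = DOL × DFL = 1.5132 × 2.3203 = 3.5111.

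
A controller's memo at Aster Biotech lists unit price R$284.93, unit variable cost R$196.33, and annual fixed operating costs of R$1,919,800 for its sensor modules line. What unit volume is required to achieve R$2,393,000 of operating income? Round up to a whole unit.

48,678 sensor modules

Contribution margin per unit = R$284.93 − R$196.33 = R$88.60.
Need Q such that Q × R$88.60 − R$1,919,800 = R$2,393,000, i.e. Q = R$4,312,800 / R$88.60 = 48,677.20 → 48,678.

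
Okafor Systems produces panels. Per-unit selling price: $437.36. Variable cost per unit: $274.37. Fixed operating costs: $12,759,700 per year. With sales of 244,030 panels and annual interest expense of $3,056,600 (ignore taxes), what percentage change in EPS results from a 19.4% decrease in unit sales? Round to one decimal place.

At 244,030 units, contribution = 244,030 × $162.99 = $39,774,449.70.
EBIT = $39,774,449.70 − $12,759,700 = $27,014,749.70.
After interest of $3,056,600.00, pre-tax earnings = $23,958,149.70.
DCL = total CM / (EBIT − I) = $39,774,449.70 / $23,958,149.70 = 1.6602.
EPS therefore changes by 1.6602 × (-19.4%) = -32.2%.

-32.2%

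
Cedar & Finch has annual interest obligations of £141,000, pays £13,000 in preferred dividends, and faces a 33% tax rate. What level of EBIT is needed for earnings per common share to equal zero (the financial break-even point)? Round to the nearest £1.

£160,403

Preferred dividends are paid after tax, so their pre-tax equivalent is £13,000 ÷ (1 − 0.33) = £19,402.99.
Financial break-even EBIT = interest + D_p ÷ (1 − t) = £141,000 + £19,402.99 = £160,402.99.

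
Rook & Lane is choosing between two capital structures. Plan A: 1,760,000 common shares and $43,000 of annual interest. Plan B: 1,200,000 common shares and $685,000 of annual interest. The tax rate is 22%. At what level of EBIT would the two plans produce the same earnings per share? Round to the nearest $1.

$2,060,714

Set EPS_A = EPS_B: (EBIT − $43,000)(1 − 0.22) ÷ 1,760,000 = (EBIT − $685,000)(1 − 0.22) ÷ 1,200,000.
Cancelling (1 − t) and cross-multiplying: 1,200,000·(EBIT − 43,000) = 1,760,000·(EBIT − 685,000).
EBIT × (1,760,000 − 1,200,000) = 685,000 × 1,760,000 − 43,000 × 1,200,000 = 1,154,000,000,000, so EBIT = 1,154,000,000,000 ÷ 560,000 = 2,060,714.29.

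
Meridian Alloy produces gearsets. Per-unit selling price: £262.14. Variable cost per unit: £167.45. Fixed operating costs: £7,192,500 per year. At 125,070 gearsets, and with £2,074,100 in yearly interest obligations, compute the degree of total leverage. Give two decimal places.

4.60

Contribution at this volume is 125,070 × £94.69 = £11,842,878.30.
EBIT = £11,842,878.30 − £7,192,500 = £4,650,378.30. Interest = £2,074,100.00, so EBIT − I = £2,576,278.30.
DCL = contribution ÷ (EBIT − I) = £11,842,878.30 ÷ £2,576,278.30 = 4.5969.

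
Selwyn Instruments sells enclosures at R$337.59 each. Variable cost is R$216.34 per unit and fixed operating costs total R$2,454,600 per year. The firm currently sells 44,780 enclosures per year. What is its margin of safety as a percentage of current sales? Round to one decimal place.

Each unit contributes R$337.59 − R$216.34 = R$121.25. Break-even units = R$2,454,600 ÷ R$121.25 = 20,244.12; break-even revenue = 20,244.12 × R$337.59 = R$6,834,213.72.
Current sales = 44,780 × R$337.59 = R$15,117,280.20.
Margin of safety = (R$15,117,280.20 − R$6,834,213.72) ÷ R$15,117,280.20 = 54.8%.

54.8%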